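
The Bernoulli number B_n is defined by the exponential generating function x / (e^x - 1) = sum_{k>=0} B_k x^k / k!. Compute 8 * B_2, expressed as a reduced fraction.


Bernoulli numbers can also be computed recursively via B_0 = 1 and sum_{j=0}^{m} C(m+1, j) B_j = 0 for m >= 1. Odd-index Bernoulli numbers vanish for k >= 3.
Computing B_2 = 1/6, so 8 * B_2 = 8 * 1/6 = 4/3.

4/3


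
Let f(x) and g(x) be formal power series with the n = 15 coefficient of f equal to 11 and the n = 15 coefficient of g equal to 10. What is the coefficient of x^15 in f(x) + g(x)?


Addition of formal power series is termwise.
The coefficient of x^15 in f + g = 11 + 10
= 21

21


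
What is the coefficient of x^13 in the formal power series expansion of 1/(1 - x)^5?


The expansion 1/(1 - x)^r = sum_{k>=0} C(k + r - 1, r - 1) x^k follows from the multiset / negative-binomial theorem (or from repeated differentiation of the geometric series).
For r = 5 and k = 13:
C(17, 4) = 355687428096000 / (24 * 6227020800) = 2380.

2380


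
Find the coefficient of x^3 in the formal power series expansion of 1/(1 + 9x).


Write 1/(1 + c x) = 1/(1 - (-c) x) and apply the geometric-series identity
1/(1 - y) = sum_{k>=0} y^k to get 1/(1 + c x) = sum_{k>=0} (-c)^k x^k.
So the coefficient of x^k is (-c)^k = (-1)^k * c^k.
Here c = 9 and k = 3:
(-9)^3 = -1 * 729 = -729

-729


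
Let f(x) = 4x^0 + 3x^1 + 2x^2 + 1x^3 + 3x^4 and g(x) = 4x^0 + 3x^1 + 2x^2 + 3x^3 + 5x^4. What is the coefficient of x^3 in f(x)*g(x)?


Cauchy product at x^3:
4*3 + 3*2 + 2*3 + 1*4
= 28

28


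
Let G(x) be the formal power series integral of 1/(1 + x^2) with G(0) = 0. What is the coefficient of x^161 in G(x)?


1/(1 + x^2) = sum_{j>=0} (-1)^j x^(2j). Integrating termwise with G(0) = 0:
G(x) = sum_{j>=0} (-1)^j x^(2j+1) / (2j+1) = arctan(x).
Only odd powers are nonzero. For x^161 write 161 = 2*80 + 1, giving
(-1)^80 / 161 = 1/161 = 1/161.

1/161


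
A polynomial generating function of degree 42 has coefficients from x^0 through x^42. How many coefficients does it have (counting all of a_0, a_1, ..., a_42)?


A polynomial of degree 42 takes the form a_0 + a_1 x + ... + a_42 x^42.
The number of coefficients is 42 + 1 = 43.

43


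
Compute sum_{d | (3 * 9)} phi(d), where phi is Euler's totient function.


First, 3 * 9 = 27. One classical identity is sum_{d | n} phi(d) = n (each k in [1, n] has a unique gcd with n, and among the k's with gcd(k, n) = n/d there are phi(d) of them). So the sum equals 27. We also verify directly:
Divisors of 27: 1, 3, 9, 27.
phi values: 1, 2, 6, 18.
Sum = 27.

27


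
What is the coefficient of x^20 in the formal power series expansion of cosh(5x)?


The Maclaurin series is cosh(t) = sum_{m>=0} t^(2m) / (2m)!, so substituting t = 5x, only even powers of x are nonzero, with coefficient of x^(2m) equal to 5^(2m) / (2m)!.
For x^20 the coefficient is 5^20/20! = 95367431640625/2432902008176640000 = 152587890625/3892643213082624.

152587890625/3892643213082624


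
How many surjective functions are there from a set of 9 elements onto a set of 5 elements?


By inclusion-exclusion on which target elements are missed, the number of surjections from an n-set onto a k-set is
surj(n, k) = sum_{j=0}^{k} (-1)^j C(k, j) (k - j)^n.
Equivalently surj(n, k) = k! * S(n, k), where S(n, k) is the Stirling number of the second kind.
For n = 9, k = 5:
S(9, 5) = 6951, so
surj = 5! * 6951 = 120 * 6951 = 834120.

834120


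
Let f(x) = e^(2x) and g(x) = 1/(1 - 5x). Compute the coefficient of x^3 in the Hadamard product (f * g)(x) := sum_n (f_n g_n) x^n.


Expanding: f_k = 2^k/k! (from e^(2x)) and g_k = 5^k (from 1/(1 - 5x)). So the Hadamard coefficient (f * g)_k = 2^k 5^k / k! = (10)^k / k!.
For k = 3: 10^3/3! = 1000/6 = 500/3.

500/3


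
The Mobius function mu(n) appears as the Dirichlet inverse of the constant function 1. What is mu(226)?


226 = 2 * 113 (all distinct primes).
mu(226) = (-1)^2 = 1

1


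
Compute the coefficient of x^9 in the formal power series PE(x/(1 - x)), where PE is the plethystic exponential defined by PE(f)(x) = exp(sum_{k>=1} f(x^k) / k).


For f(x) = x/(1 - x) we have
sum_{k>=1} f(x^k) / k = sum_{k>=1} (1/k) * x^k / (1 - x^k) = sum_{k, m >= 1} x^(k m) / k,
which after exponentiating simplifies to
PE(x/(1 - x)) = prod_{k>=1} 1 / (1 - x^k).
This is the generating function for the partition function p(n), so the coefficient of x^9 is p(9).
Computing p(9) by dynamic programming over parts 1, 2, ..., 9: p(9) = 30.

30


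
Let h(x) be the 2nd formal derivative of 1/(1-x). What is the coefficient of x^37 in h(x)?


Differentiating 2 times: d^2/dx^2 [1/(1-x)] = 2!/(1-x)^3.
The expansion 1/(1-x)^3 = sum_{k>=0} C(k+2, 2) x^k, so the coefficient of x^n in 2!/(1-x)^3 is 2! * C(n+2, 2).
For n = 37: 2 * C(39, 2) = 2 * 741 = 1482

1482


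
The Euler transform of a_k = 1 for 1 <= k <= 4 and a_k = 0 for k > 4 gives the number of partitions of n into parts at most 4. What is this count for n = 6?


Partitions of 6 into parts at most 4:
Using generating function (1-x)^(-1)(1-x^2)^(-1)...(1-x^4)^(-1),
the coefficient of x^6 = 9

9


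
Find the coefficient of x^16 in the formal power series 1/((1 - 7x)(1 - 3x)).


By partial fractions or Cauchy convolution:
The coefficient equals sum_{k=0}^{16} 7^k * 3^(16-k).
= 58157596211761

58157596211761


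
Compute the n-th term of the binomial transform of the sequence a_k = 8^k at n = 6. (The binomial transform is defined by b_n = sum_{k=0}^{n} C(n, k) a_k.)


With a_k = 8^k, b_n = sum_{k=0}^{n} C(n, k) 8^k = (1 + 8)^n by the binomial theorem.
For n = 6: (1 + 8)^6 = 9^6 = 531441.

531441


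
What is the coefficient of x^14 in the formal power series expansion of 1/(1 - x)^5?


The expansion 1/(1 - x)^r = sum_{k>=0} C(k + r - 1, r - 1) x^k follows from the multiset / negative-binomial theorem (or from repeated differentiation of the geometric series).
For r = 5 and k = 14:
C(18, 4) = 6402373705728000 / (24 * 87178291200) = 3060.

3060


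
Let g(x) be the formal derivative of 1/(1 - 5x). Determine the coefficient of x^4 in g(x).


Differentiate termwise: d/dx sum_{k>=0} 5^k x^k = sum_{k>=1} k 5^k x^(k-1) = sum_{j>=0} (j+1) 5^(j+1) x^j.
Equivalently, d/dx [1/(1 - 5x)] = 5/(1 - 5x)^2.
For j = 4: 5 * 5^5 = 5 * 3125 = 15625.

15625


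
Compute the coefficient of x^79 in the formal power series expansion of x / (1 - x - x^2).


Let f(x) = sum_{k>=0} a_k x^k. Multiplying f(x) * (1 - x - x^2) = x and matching coefficients gives a_0 = 0, a_1 = 1, and a_k = a_{k-1} + a_{k-2} for k >= 2. These are the Fibonacci numbers F_k.
Iterating from F_0 = 0, F_1 = 1:
F_0=0, F_1=1, F_2=1, F_3=2, F_4=3, F_5=5, F_6=8, F_7=13, F_8=21, F_9=34, ...
F_79 = 14472334024676221.

14472334024676221


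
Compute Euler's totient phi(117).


phi(n) counts integers in [1, n] coprime to n. Using the multiplicative formula phi(n) = n * prod_{p | n} (1 - 1/p):
117 = 3^2 * 13, so
phi(117) = 117 * (1 - 1/3) * (1 - 1/13) = 72.

72


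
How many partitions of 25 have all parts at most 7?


Using the generating function (1-x)^(-1)(1-x^2)^(-1)...(1-x^7)^(-1),
the coefficient of x^25 counts these restricted partitions.
Result = 860

860


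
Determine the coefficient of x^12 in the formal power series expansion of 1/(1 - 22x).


The geometric series identity gives 1/(1 - c x) = sum_{k>=0} c^k x^k, so the coefficient of x^k is c^k.
Here c = 22 and k = 12.
Computing: 22^12 = 12855002631049216

12855002631049216


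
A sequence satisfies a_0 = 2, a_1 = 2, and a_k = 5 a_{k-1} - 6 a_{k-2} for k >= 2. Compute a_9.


The characteristic equation is t^2 - 5 t + 6 = 0, with roots r_1 = 3 and r_2 = 2 (so c_1 = r_1 + r_2, c_2 = -r_1 r_2 as required).
One can use the closed form a_n = A r_1^n + B r_2^n, but direct iteration is more reliable:
a_0 = 2, a_1 = 2, a_2 = -2, a_3 = -22, a_4 = -98, a_5 = -358, a_6 = -1202, a_7 = -3862, a_8 = -12098, a_9 = -37318.
So a_9 = -37318.

-37318


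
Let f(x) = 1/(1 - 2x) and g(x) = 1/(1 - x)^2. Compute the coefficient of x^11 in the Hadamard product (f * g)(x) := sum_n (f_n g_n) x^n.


f has coefficients f_k = 2^k. For g = 1/(1 - x)^2 the coefficient is g_k = C(k + 1, 1) = k + 1. The Hadamard coefficient is (f * g)_k = 2^k * (k + 1).
For k = 11: 2^11 * 12 = 2048 * 12 = 24576.

24576


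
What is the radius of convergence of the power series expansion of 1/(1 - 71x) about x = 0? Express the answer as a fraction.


Expanding 1/(1 - 71x) = sum_{k>=0} 71^k x^k, the series converges when |71x| < 1, i.e., |x| < 1/71.
So the radius of convergence is 1/71 = 1/71.

1/71


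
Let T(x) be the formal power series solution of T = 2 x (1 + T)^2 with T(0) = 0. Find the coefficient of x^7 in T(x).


Apply the Lagrange inversion formula: if T = 2 x * phi(T) with phi(t) = (1 + t)^2, then [x^n] T = 2^n * (1/n) [t^(n-1)] phi(t)^n = 2^n * (1/n) [t^(n-1)] (1 + t)^(2n) = 2^n * (1/n) C(2n, n-1).
Using the identity C(2n, n-1) = C(2n, n) * n / (n+1), the unscaled factor equals C(2n, n) / (n+1) = C_n, the n-th Catalan number.
For n = 7: C_7 = C(14, 7) / 8 = 3432/8 = 429.
With the 2^7 = 128 factor, the coefficient is 128 * 429 = 54912.

54912


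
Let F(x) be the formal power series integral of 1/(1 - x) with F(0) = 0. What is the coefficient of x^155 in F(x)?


1/(1 - x) = sum_{k>=0} x^k. Integrating termwise and using F(0) = 0 gives
F(x) = sum_{k>=0} x^(k+1) / (k+1) = sum_{m>=1} x^m / m = -ln(1 - x).
So the coefficient of x^155 is 1/155 = 1/155.

1/155


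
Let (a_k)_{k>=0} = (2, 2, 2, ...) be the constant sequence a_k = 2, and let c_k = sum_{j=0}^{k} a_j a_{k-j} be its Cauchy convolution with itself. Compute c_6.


Since a_j = 2 for all j >= 0, the convolution sum becomes
c_k = sum_{j=0}^{k} 2 * 2 = 4 * (k + 1).
Equivalently, the generating function of (a_k) is 2/(1 - x) and its square is 4/(1 - x)^2 = sum_{k>=0} 4(k + 1) x^k.
For k = 6: 4 * 7 = 28.

28


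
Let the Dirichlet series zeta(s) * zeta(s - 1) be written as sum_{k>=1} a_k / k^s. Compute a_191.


Convolution gives a_k = sum_{d | k} d * 1 = sum_{d | k} d = sigma(k), the sum of positive divisors of k.
For k = 191, the divisors are 1, 191, so
sigma(191) = 1 + 191 = 192.

192


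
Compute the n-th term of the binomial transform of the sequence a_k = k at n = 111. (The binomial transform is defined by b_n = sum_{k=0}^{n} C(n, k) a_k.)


With a_k = k, b_n = sum_{k=0}^{n} C(n, k) k. Using k * C(n, k) = n * C(n-1, k-1) gives b_n = n * sum_{k>=1} C(n-1, k-1) = n * 2^(n-1).
For n = 111: 111 * 2^110 = 111 * 1298074214633706907132624082305024 = 144086237824341466691721273135857664.

144086237824341466691721273135857664


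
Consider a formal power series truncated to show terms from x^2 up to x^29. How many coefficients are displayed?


From x^2 to x^29 inclusive, the count is 29 - 2 + 1 = 28.

28


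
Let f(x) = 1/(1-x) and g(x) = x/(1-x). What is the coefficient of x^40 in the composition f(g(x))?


First simplify the composition: f(g(x)) = 1/(1 - x/(1-x)) = (1-x)/((1-x) - x) = (1-x)/(1-2x).
Now extract the coefficient. Write (1-x)/(1-2x) = 1/(1-2x) - x/(1-2x).
The coefficient of x^n in 1/(1-2x) is 2^n, and in x/(1-2x) is 2^(n-1) (for n >= 1).
So the coefficient of x^40 is 2^40 - 2^39 = 1099511627776 - 549755813888 = 549755813888.

549755813888


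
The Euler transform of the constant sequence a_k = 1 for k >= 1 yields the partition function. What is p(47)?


The Euler transform converts the sequence a_k = 1 into the number of integer partitions.
Using the recurrence or dynamic programming:
p(47) = 124754

124754


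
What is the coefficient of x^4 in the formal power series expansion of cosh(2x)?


The Maclaurin series is cosh(t) = sum_{m>=0} t^(2m) / (2m)!, so substituting t = 2x, only even powers of x are nonzero, with coefficient of x^(2m) equal to 2^(2m) / (2m)!.
For x^4 the coefficient is 2^4/4! = 16/24 = 2/3.

2/3


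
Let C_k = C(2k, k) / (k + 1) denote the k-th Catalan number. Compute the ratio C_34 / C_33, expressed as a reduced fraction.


Using C_k = (2k)! / (k! (k+1)!), the ratio C_{k+1}/C_k simplifies to
C_{k+1}/C_k = [(2k+2)! / ((k+1)! (k+2)!)] * [k! (k+1)! / (2k)!]
 = (2k+2)(2k+1) / ((k+1)(k+2)) = 2(2k+1) / (k+2).
For k = 33: 2(2*33 + 1) / (33 + 2) = 134/35 = 134/35.

134/35


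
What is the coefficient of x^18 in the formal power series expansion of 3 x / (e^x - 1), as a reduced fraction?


The exponential generating function for Bernoulli numbers is
x / (e^x - 1) = sum_{k>=0} B_k x^k / k!.
So the coefficient of x^18 in 3 x / (e^x - 1) is 3 B_18 / 18!.
Computing: B_18 = 43867/798, 18! = 6402373705728000, giving
3 * 43867/798 / 6402373705728000 = 43867/1703031405723648000.

43867/1703031405723648000


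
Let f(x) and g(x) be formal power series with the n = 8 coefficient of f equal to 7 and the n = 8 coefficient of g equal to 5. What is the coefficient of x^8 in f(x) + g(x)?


Addition of formal power series is termwise.
The coefficient of x^8 in f + g = 7 + 5
= 12

12


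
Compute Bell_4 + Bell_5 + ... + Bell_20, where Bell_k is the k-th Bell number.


Recall Bell_k counts set partitions of a k-set (with Bell_0 = 1 by convention).
Bell_4 through Bell_20: 15, 52, 203, 877, 4140, 21147, 115975, 678570, 4213597, 27644437, 190899322, 1382958545, 10480142147, 82864869804, 682076806159, 5832742205057, 51724158235372
Sum = 15 + 52 + 203 + 877 + 4140 + 21147 + 115975 + 678570 + 4213597 + 27644437 + 190899322 + 1382958545 + 10480142147 + 82864869804 + 682076806159 + 5832742205057 + 51724158235372 = 58333928795419.

58333928795419


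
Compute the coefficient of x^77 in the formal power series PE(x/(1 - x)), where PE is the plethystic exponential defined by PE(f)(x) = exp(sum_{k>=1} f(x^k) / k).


For f(x) = x/(1 - x) we have
sum_{k>=1} f(x^k) / k = sum_{k>=1} (1/k) * x^k / (1 - x^k) = sum_{k, m >= 1} x^(k m) / k,
which after exponentiating simplifies to
PE(x/(1 - x)) = prod_{k>=1} 1 / (1 - x^k).
This is the generating function for the partition function p(n), so the coefficient of x^77 is p(77).
Computing p(77) by dynamic programming over parts 1, 2, ..., 77: p(77) = 10619863.

10619863


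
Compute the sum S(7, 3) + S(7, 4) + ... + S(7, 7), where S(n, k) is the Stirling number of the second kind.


By definition, S(n, k) counts partitions of an n-set into exactly k nonempty blocks.
Computing row n = 7 for k = 3..7:
S(7, k): 301, 350, 140, 21, 1
Sum = 813.

813


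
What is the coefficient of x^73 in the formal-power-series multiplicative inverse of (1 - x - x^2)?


Let the inverse be f(x) = sum_{k>=0} a_k x^k. From f(x) * (1 - x - x^2) = 1 and matching coefficients:
 x^0: a_0 = 1.
 x^1: a_1 - a_0 = 0, so a_1 = 1.
 x^k (k >= 2): a_k - a_{k-1} - a_{k-2} = 0, i.e. a_k = a_{k-1} + a_{k-2}.
This is the Fibonacci-type recurrence shifted so that a_0 = a_1 = 1.
Iterating: a_0=1, a_1=1, a_2=2, a_3=3, a_4=5, a_5=8, a_6=13, a_7=21, a_8=34, a_9=55, ...
a_73 = 1304969544928657.

1304969544928657


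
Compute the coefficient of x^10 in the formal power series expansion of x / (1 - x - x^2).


Let f(x) = sum_{k>=0} a_k x^k. Multiplying f(x) * (1 - x - x^2) = x and matching coefficients gives a_0 = 0, a_1 = 1, and a_k = a_{k-1} + a_{k-2} for k >= 2. These are the Fibonacci numbers F_k.
Iterating from F_0 = 0, F_1 = 1:
F_0=0, F_1=1, F_2=1, F_3=2, F_4=3, F_5=5, F_6=8, F_7=13, F_8=21, F_9=34, ...
F_10 = 55.

55


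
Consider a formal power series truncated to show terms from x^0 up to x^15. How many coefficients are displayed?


From x^0 to x^15 inclusive, the count is 15 - 0 + 1 = 16.

16


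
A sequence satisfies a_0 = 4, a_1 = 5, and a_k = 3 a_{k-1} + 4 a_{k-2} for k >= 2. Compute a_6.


The characteristic equation is t^2 - 3 t - 4 = 0, with roots r_1 = 4 and r_2 = -1 (so c_1 = r_1 + r_2, c_2 = -r_1 r_2 as required).
One can use the closed form a_n = A r_1^n + B r_2^n, but direct iteration is more reliable:
a_0 = 4, a_1 = 5, a_2 = 31, a_3 = 113, a_4 = 463, a_5 = 1841, a_6 = 7375.
So a_6 = 7375.

7375


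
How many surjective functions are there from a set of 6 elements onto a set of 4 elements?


By inclusion-exclusion on which target elements are missed, the number of surjections from an n-set onto a k-set is
surj(n, k) = sum_{j=0}^{k} (-1)^j C(k, j) (k - j)^n.
Equivalently surj(n, k) = k! * S(n, k), where S(n, k) is the Stirling number of the second kind.
For n = 6, k = 4:
S(6, 4) = 65, so
surj = 4! * 65 = 24 * 65 = 1560.

1560


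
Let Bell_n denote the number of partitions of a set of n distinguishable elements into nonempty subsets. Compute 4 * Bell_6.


Bell_6 can be computed from the Bell triangle or from Dobinski's identity Bell_n = (1/e) * sum_{k>=0} k^n / k!.
Computing Bell_6 = 203.
Then 4 * 203 = 812.

812


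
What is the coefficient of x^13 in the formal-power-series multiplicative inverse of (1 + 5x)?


The inverse is 1/(1 + 5x). Apply the geometric identity 1/(1 - y) = sum_{k>=0} y^k with y = -5x:
1/(1 + 5x) = sum_{k>=0} (-5)^k x^k.
So the coefficient of x^13 is (-5)^13 = -1220703125.

-1220703125


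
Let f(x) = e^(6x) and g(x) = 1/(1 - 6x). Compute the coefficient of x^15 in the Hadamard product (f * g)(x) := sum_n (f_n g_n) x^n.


Expanding: f_k = 6^k/k! (from e^(6x)) and g_k = 6^k (from 1/(1 - 6x)). So the Hadamard coefficient (f * g)_k = 6^k 6^k / k! = (36)^k / k!.
For k = 15: 36^15/15! = 221073919720733357899776/1307674368000 = 148074416822550528/875875.

148074416822550528/875875


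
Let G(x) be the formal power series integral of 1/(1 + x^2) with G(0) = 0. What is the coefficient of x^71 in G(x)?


1/(1 + x^2) = sum_{j>=0} (-1)^j x^(2j). Integrating termwise with G(0) = 0:
G(x) = sum_{j>=0} (-1)^j x^(2j+1) / (2j+1) = arctan(x).
Only odd powers are nonzero. For x^71 write 71 = 2*35 + 1, giving
(-1)^35 / 71 = -1/71 = -1/71.

-1/71


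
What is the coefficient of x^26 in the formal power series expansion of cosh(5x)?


The Maclaurin series is cosh(t) = sum_{m>=0} t^(2m) / (2m)!, so substituting t = 5x, only even powers of x are nonzero, with coefficient of x^(2m) equal to 5^(2m) / (2m)!.
For x^26 the coefficient is 5^26/26! = 1490116119384765625/403291461126605635584000000 = 95367431640625/25810653512102760677376.

95367431640625/25810653512102760677376


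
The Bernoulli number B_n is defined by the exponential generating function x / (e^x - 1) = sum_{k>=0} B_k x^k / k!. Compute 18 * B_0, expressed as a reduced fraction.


Bernoulli numbers can also be computed recursively via B_0 = 1 and sum_{j=0}^{m} C(m+1, j) B_j = 0 for m >= 1. Odd-index Bernoulli numbers vanish for k >= 3.
Computing B_0 = 1, so 18 * B_0 = 18 * 1 = 18.

18


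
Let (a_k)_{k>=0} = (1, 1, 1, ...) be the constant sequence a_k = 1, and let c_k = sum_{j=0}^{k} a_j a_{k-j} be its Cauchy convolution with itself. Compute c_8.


Since a_j = 1 for all j >= 0, the convolution sum becomes
c_k = sum_{j=0}^{k} 1 * 1 = 1 * (k + 1).
Equivalently, the generating function of (a_k) is 1/(1 - x) and its square is 1/(1 - x)^2 = sum_{k>=0} 1(k + 1) x^k.
For k = 8: 1 * 9 = 9.

9


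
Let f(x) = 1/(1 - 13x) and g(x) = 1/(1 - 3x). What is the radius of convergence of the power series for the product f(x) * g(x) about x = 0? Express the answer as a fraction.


The radius of 1/(1 - 13x) is 1/13 (nearest singularity at x = 1/13), and the radius of 1/(1 - 3x) is 1/3.
The product f(x)*g(x) = 1/((1 - 13x)(1 - 3x)) has singularities at both 1/13 and 1/3, so its radius of convergence is the distance to the nearest one:
min(1/13, 1/3) = 1/13.

1/13


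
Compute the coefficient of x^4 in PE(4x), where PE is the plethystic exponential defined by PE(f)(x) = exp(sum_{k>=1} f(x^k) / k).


With f(x) = 4x, the exponent is sum_{k>=1} 4 x^k / k = 4 * (-ln(1 - x)). Exponentiating:
PE(4x) = exp(-4 ln(1 - x)) = 1/(1 - x)^4.
By the negative binomial expansion, [x^n] 1/(1 - x)^4 = C(n + 3, 3).
For n = 4: C(7, 3) = 35.

35


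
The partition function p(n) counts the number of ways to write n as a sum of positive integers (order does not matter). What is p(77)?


Using the generating function prod_{k>=1} 1/(1-x^k), we compute p(77).
By dynamic programming over parts 1 through 77:
p(77) = 10619863

10619863


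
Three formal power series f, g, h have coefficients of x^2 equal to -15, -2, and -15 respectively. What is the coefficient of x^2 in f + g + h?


Series addition is componentwise:
-15 + -2 + -15
= -32

-32


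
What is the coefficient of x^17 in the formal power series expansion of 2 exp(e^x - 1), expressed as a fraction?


exp(e^x - 1) is the exponential generating function for the Bell numbers Bell_k: exp(e^x - 1) = sum_{k>=0} Bell_k x^k / k!.
So the coefficient of x^17 in 2 exp(e^x - 1) is 2 Bell_17 / 17!.
Computing: Bell_17 = 82864869804 and 17! = 355687428096000, giving
2 * 82864869804/355687428096000 = 255755771/548900352000.

255755771/548900352000


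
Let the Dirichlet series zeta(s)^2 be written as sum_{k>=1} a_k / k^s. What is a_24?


The Dirichlet convolution of the constant function 1 with itself gives (1 * 1)(k) = sum_{d | k} 1 = d(k), the number of positive divisors of k.
Since zeta(s) = sum_{k>=1} 1/k^s, we have zeta(s)^2 = sum_{k>=1} d(k)/k^s, so a_k = d(k).
For k = 24: the divisors are 1, 2, 3, 4, 6, 8, 12, 24.
Count = 8.

8


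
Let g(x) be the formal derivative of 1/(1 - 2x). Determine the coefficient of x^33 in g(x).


Differentiate termwise: d/dx sum_{k>=0} 2^k x^k = sum_{k>=1} k 2^k x^(k-1) = sum_{j>=0} (j+1) 2^(j+1) x^j.
Equivalently, d/dx [1/(1 - 2x)] = 2/(1 - 2x)^2.
For j = 33: 34 * 2^34 = 34 * 17179869184 = 584115552256.

584115552256


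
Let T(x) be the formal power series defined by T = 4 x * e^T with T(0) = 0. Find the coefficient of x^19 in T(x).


Apply the Lagrange inversion formula: if T = 4 x * phi(T) with phi(t) = e^t, then
[x^n] T = 4^n * (1/n) [t^(n-1)] phi(t)^n = 4^n * (1/n) [t^(n-1)] e^(n t) = 4^n * (1/n) * n^(n-1) / (n-1)! = 4^n * n^(n-1) / n!.
When c = 1 this is the Cayley count of rooted labeled trees on n vertices, divided by n!.
For n = 19: 4^19 * 19^18 / 19! = 274877906944 * 104127350297911241532841/121645100408832000 = 22986408519154226947692691456/97692469875.

22986408519154226947692691456/97692469875


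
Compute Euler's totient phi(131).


phi(n) counts integers in [1, n] coprime to n. Using the multiplicative formula phi(n) = n * prod_{p | n} (1 - 1/p):
131 = 131, so
phi(131) = 131 * (1 - 1/131) = 130.

130


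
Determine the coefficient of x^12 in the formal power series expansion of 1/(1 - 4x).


The geometric series identity gives 1/(1 - c x) = sum_{k>=0} c^k x^k, so the coefficient of x^k is c^k.
Here c = 4 and k = 12.
Computing: 4^12 = 16777216

16777216


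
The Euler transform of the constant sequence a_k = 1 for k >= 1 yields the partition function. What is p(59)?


The Euler transform converts the sequence a_k = 1 into the number of integer partitions.
Using the recurrence or dynamic programming:
p(59) = 831820

831820


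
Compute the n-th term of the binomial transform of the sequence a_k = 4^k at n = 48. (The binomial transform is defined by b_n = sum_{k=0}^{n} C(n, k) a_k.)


With a_k = 4^k, b_n = sum_{k=0}^{n} C(n, k) 4^k = (1 + 4)^n by the binomial theorem.
For n = 48: (1 + 4)^48 = 5^48 = 3552713678800500929355621337890625.

3552713678800500929355621337890625


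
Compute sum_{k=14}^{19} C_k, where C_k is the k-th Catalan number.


C_14 through C_19: 2674440, 9694845, 35357670, 129644790, 477638700, 1767263190
Sum = 2674440 + 9694845 + 35357670 + 129644790 + 477638700 + 1767263190
= 2422273635

2422273635


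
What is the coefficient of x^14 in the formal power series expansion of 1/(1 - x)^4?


The expansion 1/(1 - x)^r = sum_{k>=0} C(k + r - 1, r - 1) x^k follows from the multiset / negative-binomial theorem (or from repeated differentiation of the geometric series).
For r = 4 and k = 14:
C(17, 3) = 355687428096000 / (6 * 87178291200) = 680.

680


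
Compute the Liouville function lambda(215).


The Liouville function is lambda(k) = (-1)^Omega(k), where Omega(k) counts the prime factors of k with multiplicity.
Factoring: 215 = 5 * 43, so Omega(215) = 2.
lambda(215) = (-1)^2 = 1.

1


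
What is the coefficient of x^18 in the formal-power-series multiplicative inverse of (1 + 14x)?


The inverse is 1/(1 + 14x). Apply the geometric identity 1/(1 - y) = sum_{k>=0} y^k with y = -14x:
1/(1 + 14x) = sum_{k>=0} (-14)^k x^k.
So the coefficient of x^18 is (-14)^18 = 426878854210636742656.

426878854210636742656


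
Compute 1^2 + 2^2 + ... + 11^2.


This power sum has a closed form given by Faulhaber's formula
sum_{k=1}^{m} k^p = (1 / (p + 1)) * sum_{j=0}^{p} C(p + 1, j) B_j m^(p + 1 - j),
but for small m direct computation is fastest:
1 + 4 + 9 + 16 + 25 + 36 + 49 + 64 + 81 + 100 + 121 = 506.

506


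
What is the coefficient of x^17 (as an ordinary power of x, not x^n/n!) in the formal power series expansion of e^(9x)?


The exponential series is e^y = sum_{k>=0} y^k / k!. Substituting y = 9x gives
e^(9x) = sum_{k>=0} 9^k x^k / k!.
So the coefficient of x^n is a^n/n! with a = 9, n = 17:
9^17 / 17! = 16677181699666569/355687428096000 = 22876792454961/487911424000

22876792454961/487911424000


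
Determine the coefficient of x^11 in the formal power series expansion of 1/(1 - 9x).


The geometric series identity gives 1/(1 - c x) = sum_{k>=0} c^k x^k, so the coefficient of x^k is c^k.
Here c = 9 and k = 11.
Computing: 9^11 = 31381059609

31381059609


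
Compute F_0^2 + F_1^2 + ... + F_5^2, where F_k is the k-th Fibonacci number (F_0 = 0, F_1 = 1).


There is a standard identity sum_{k=0}^{N} F_k^2 = F_N * F_{N+1} (proved inductively from the telescoping relation F_k^2 = F_k F_{k+1} - F_{k-1} F_k). Then
sum_{k=0}^{5} F_k^2 = F_5 F_6 - F_0 F_0.
Computing: F_5 = 5, F_6 = 8.
Sum = 5 * 8 = 40.

40


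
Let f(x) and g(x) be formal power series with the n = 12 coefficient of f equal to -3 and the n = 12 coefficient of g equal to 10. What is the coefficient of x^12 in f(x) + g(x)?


Addition of formal power series is termwise.
The coefficient of x^12 in f + g = -3 + 10
= 7

7


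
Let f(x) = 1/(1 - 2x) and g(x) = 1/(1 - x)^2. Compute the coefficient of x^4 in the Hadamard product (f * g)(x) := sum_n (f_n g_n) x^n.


f has coefficients f_k = 2^k. For g = 1/(1 - x)^2 the coefficient is g_k = C(k + 1, 1) = k + 1. The Hadamard coefficient is (f * g)_k = 2^k * (k + 1).
For k = 4: 2^4 * 5 = 16 * 5 = 80.

80


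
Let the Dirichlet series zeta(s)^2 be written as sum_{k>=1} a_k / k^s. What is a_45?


The Dirichlet convolution of the constant function 1 with itself gives (1 * 1)(k) = sum_{d | k} 1 = d(k), the number of positive divisors of k.
Since zeta(s) = sum_{k>=1} 1/k^s, we have zeta(s)^2 = sum_{k>=1} d(k)/k^s, so a_k = d(k).
For k = 45: the divisors are 1, 3, 5, 9, 15, 45.
Count = 6.

6


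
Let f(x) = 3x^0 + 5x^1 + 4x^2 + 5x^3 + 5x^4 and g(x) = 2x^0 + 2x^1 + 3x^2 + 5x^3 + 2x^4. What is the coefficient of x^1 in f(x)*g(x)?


Cauchy product at x^1:
3*2 + 5*2
= 16

16


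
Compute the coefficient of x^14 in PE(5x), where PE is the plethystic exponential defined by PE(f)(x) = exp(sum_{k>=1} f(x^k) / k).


With f(x) = 5x, the exponent is sum_{k>=1} 5 x^k / k = 5 * (-ln(1 - x)). Exponentiating:
PE(5x) = exp(-5 ln(1 - x)) = 1/(1 - x)^5.
By the negative binomial expansion, [x^n] 1/(1 - x)^5 = C(n + 4, 4).
For n = 14: C(18, 4) = 3060.

3060


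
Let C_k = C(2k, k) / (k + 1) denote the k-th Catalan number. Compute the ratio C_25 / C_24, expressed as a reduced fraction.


Using C_k = (2k)! / (k! (k+1)!), the ratio C_{k+1}/C_k simplifies to
C_{k+1}/C_k = [(2k+2)! / ((k+1)! (k+2)!)] * [k! (k+1)! / (2k)!]
 = (2k+2)(2k+1) / ((k+1)(k+2)) = 2(2k+1) / (k+2).
For k = 24: 2(2*24 + 1) / (24 + 2) = 98/26 = 49/13.

49/13


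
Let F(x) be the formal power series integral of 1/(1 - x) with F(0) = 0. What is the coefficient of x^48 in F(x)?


1/(1 - x) = sum_{k>=0} x^k. Integrating termwise and using F(0) = 0 gives
F(x) = sum_{k>=0} x^(k+1) / (k+1) = sum_{m>=1} x^m / m = -ln(1 - x).
So the coefficient of x^48 is 1/48 = 1/48.

1/48


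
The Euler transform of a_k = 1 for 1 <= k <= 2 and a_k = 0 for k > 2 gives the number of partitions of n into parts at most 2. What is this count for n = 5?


Partitions of 5 into parts at most 2:
Using generating function (1-x)^(-1)(1-x^2)^(-1),
the coefficient of x^5 = 3

3


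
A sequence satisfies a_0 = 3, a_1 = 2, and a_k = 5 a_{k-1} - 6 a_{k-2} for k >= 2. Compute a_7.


The characteristic equation is t^2 - 5 t + 6 = 0, with roots r_1 = 3 and r_2 = 2 (so c_1 = r_1 + r_2, c_2 = -r_1 r_2 as required).
One can use the closed form a_n = A r_1^n + B r_2^n, but direct iteration is more reliable:
a_0 = 3, a_1 = 2, a_2 = -8, a_3 = -52, a_4 = -212, a_5 = -748, a_6 = -2468, a_7 = -7852.
So a_7 = -7852.

-7852


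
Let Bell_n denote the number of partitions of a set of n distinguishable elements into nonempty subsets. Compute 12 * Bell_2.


Bell_2 can be computed from the Bell triangle or from Dobinski's identity Bell_n = (1/e) * sum_{k>=0} k^n / k!.
Computing Bell_2 = 2.
Then 12 * 2 = 24.

24


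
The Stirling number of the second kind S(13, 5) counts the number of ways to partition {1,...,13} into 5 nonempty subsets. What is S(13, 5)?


Using the explicit formula S(n,k) = (1/k!) sum_{j=0}^{k} (-1)^(k-j) C(k,j) j^n:
S(13, 5) = 7508501
Equivalently, S(n,k) is n! times the coefficient of x^n in the EGF (e^x - 1)^k / k!.

7508501


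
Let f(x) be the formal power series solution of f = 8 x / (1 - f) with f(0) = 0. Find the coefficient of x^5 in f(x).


Apply Lagrange inversion: f = 8 x * phi(f) with phi(t) = 1/(1 - t), so
[x^n] f = 8^n * (1/n) [t^(n-1)] phi(t)^n = 8^n * (1/n) [t^(n-1)] (1 - t)^(-n) = 8^n * (1/n) C(2n - 2, n - 1) = 8^n * C_{n-1}.
For n = 5: C_4 = C(8, 4) / 5 = 70/5 = 14.
With the 8^5 = 32768 factor, the coefficient is 32768 * 14 = 458752.

458752


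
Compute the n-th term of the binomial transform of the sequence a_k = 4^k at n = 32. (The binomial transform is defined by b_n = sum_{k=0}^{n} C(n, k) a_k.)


With a_k = 4^k, b_n = sum_{k=0}^{n} C(n, k) 4^k = (1 + 4)^n by the binomial theorem.
For n = 32: (1 + 4)^32 = 5^32 = 23283064365386962890625.

23283064365386962890625


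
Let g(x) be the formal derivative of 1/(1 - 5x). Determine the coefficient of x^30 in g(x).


Differentiate termwise: d/dx sum_{k>=0} 5^k x^k = sum_{k>=1} k 5^k x^(k-1) = sum_{j>=0} (j+1) 5^(j+1) x^j.
Equivalently, d/dx [1/(1 - 5x)] = 5/(1 - 5x)^2.
For j = 30: 31 * 5^31 = 31 * 4656612873077392578125 = 144354999065399169921875.

144354999065399169921875


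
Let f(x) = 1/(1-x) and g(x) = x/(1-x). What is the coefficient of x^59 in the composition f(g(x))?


First simplify the composition: f(g(x)) = 1/(1 - x/(1-x)) = (1-x)/((1-x) - x) = (1-x)/(1-2x).
Now extract the coefficient. Write (1-x)/(1-2x) = 1/(1-2x) - x/(1-2x).
The coefficient of x^n in 1/(1-2x) is 2^n, and in x/(1-2x) is 2^(n-1) (for n >= 1).
So the coefficient of x^59 is 2^59 - 2^58 = 576460752303423488 - 288230376151711744 = 288230376151711744.

288230376151711744


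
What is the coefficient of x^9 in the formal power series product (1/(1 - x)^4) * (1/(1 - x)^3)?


Combine the factors: (1/(1 - x)^4) * (1/(1 - x)^3) = 1/(1 - x)^7.
Then use 1/(1 - x)^r = sum_{k>=0} C(k + r - 1, r - 1) x^k with r = 7 and k = 9:
C(15, 6) = 5005.

5005


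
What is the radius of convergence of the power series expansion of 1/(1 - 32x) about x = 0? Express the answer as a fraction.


Expanding 1/(1 - 32x) = sum_{k>=0} 32^k x^k, the series converges when |32x| < 1, i.e., |x| < 1/32.
So the radius of convergence is 1/32 = 1/32.

1/32


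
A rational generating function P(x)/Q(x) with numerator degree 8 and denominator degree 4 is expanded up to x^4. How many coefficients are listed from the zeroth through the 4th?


Expanding up to x^4 gives the coefficients for x^0, x^1, ..., x^4.
That is 4 + 1 = 5 coefficients in total.

5


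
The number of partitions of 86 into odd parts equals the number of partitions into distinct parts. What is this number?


Computing partitions of 86 into odd parts (1, 3, 5, ...):
Using the generating function prod_{k>=0} 1/(1-x^(2k+1)),
the count is 133184

133184


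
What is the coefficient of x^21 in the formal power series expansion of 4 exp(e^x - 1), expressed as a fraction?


exp(e^x - 1) is the exponential generating function for the Bell numbers Bell_k: exp(e^x - 1) = sum_{k>=0} Bell_k x^k / k!.
So the coefficient of x^21 in 4 exp(e^x - 1) is 4 Bell_21 / 21!.
Computing: Bell_21 = 474869816156751 and 21! = 51090942171709440000, giving
4 * 474869816156751/51090942171709440000 = 158289938718917/4257578514309120000.

158289938718917/4257578514309120000


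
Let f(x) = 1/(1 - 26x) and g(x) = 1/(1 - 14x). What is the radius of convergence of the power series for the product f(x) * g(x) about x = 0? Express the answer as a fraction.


The radius of 1/(1 - 26x) is 1/26 (nearest singularity at x = 1/26), and the radius of 1/(1 - 14x) is 1/14.
The product f(x)*g(x) = 1/((1 - 26x)(1 - 14x)) has singularities at both 1/26 and 1/14, so its radius of convergence is the distance to the nearest one:
min(1/26, 1/14) = 1/26.

1/26


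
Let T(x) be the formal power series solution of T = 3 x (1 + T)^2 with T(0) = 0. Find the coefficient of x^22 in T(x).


Apply the Lagrange inversion formula: if T = 3 x * phi(T) with phi(t) = (1 + t)^2, then [x^n] T = 3^n * (1/n) [t^(n-1)] phi(t)^n = 3^n * (1/n) [t^(n-1)] (1 + t)^(2n) = 3^n * (1/n) C(2n, n-1).
Using the identity C(2n, n-1) = C(2n, n) * n / (n+1), the unscaled factor equals C(2n, n) / (n+1) = C_n, the n-th Catalan number.
For n = 22: C_22 = C(44, 22) / 23 = 2104098963720/23 = 91482563640.
With the 3^22 = 31381059609 factor, the coefficient is 31381059609 * 91482563640 = 2870819782770976016760.

2870819782770976016760


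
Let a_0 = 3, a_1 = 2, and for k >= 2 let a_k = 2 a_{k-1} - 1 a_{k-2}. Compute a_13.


Iterating the recurrence forward:
a_0 = 3
a_1 = 2
a_2 = 2*2 - 1*3 = 1
a_3 = 2*1 - 1*2 = 0
a_4 = 2*0 - 1*1 = -1
a_5 = 2*-1 - 1*0 = -2
a_6 = 2*-2 - 1*-1 = -3
a_7 = 2*-3 - 1*-2 = -4
a_8 = 2*-4 - 1*-3 = -5
a_9 = 2*-5 - 1*-4 = -6
a_10 = 2*-6 - 1*-5 = -7
a_11 = 2*-7 - 1*-6 = -8
a_12 = 2*-8 - 1*-7 = -9
a_13 = 2*-9 - 1*-8 = -10
So a_13 = -10.

-10


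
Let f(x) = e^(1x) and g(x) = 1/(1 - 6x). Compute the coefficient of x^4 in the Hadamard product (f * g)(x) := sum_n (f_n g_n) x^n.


Expanding: f_k = 1^k/k! (from e^(1x)) and g_k = 6^k (from 1/(1 - 6x)). So the Hadamard coefficient (f * g)_k = 1^k 6^k / k! = (6)^k / k!.
For k = 4: 6^4/4! = 1296/24 = 54.

54


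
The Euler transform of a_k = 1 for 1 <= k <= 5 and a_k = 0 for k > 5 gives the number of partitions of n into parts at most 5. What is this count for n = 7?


Partitions of 7 into parts at most 5:
Using generating function (1-x)^(-1)(1-x^2)^(-1)...(1-x^5)^(-1),
the coefficient of x^7 = 13

13


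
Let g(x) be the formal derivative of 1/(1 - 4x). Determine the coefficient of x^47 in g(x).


Differentiate termwise: d/dx sum_{k>=0} 4^k x^k = sum_{k>=1} k 4^k x^(k-1) = sum_{j>=0} (j+1) 4^(j+1) x^j.
Equivalently, d/dx [1/(1 - 4x)] = 4/(1 - 4x)^2.
For j = 47: 48 * 4^48 = 48 * 79228162514264337593543950336 = 3802951800684688204490109616128.

3802951800684688204490109616128


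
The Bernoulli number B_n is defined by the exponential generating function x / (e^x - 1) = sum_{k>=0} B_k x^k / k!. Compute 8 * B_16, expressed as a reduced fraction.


Bernoulli numbers can also be computed recursively via B_0 = 1 and sum_{j=0}^{m} C(m+1, j) B_j = 0 for m >= 1. Odd-index Bernoulli numbers vanish for k >= 3.
Computing B_16 = -3617/510, so 8 * B_16 = 8 * -3617/510 = -14468/255.

-14468/255


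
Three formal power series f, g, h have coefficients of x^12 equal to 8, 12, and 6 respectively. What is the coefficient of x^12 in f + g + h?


Series addition is componentwise:
8 + 12 + 6
= 26

26


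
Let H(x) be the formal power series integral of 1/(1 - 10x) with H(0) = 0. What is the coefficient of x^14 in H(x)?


1/(1 - 10x) = sum_{k>=0} 10^k x^k. Integrating termwise with H(0) = 0:
H(x) = sum_{k>=0} 10^k x^(k+1) / (k+1) = sum_{m>=1} 10^(m-1) x^m / m.
For m = 14: 10^13/14 = 10000000000000/14 = 5000000000000/7.

5000000000000/7


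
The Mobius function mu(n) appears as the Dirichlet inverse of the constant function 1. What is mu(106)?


106 = 2 * 53 (all distinct primes).
mu(106) = (-1)^2 = 1

1


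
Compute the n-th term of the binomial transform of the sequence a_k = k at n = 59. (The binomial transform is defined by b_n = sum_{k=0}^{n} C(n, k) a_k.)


With a_k = k, b_n = sum_{k=0}^{n} C(n, k) k. Using k * C(n, k) = n * C(n-1, k-1) gives b_n = n * sum_{k>=1} C(n-1, k-1) = n * 2^(n-1).
For n = 59: 59 * 2^58 = 59 * 288230376151711744 = 17005592192950992896.

17005592192950992896


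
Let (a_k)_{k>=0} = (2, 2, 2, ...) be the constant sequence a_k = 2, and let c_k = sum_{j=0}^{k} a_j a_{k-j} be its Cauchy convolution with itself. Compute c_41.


Since a_j = 2 for all j >= 0, the convolution sum becomes
c_k = sum_{j=0}^{k} 2 * 2 = 4 * (k + 1).
Equivalently, the generating function of (a_k) is 2/(1 - x) and its square is 4/(1 - x)^2 = sum_{k>=0} 4(k + 1) x^k.
For k = 41: 4 * 42 = 168.

168


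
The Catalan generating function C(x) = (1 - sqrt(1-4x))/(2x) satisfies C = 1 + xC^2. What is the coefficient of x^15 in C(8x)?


Substituting x -> 8x scales the n-th coefficient by 8^n, so [x^15] C(8x) = 8^15 * C_15.
C_15 = C(2*15, 15)/(16) = 155117520/16 = 9694845.
So 8^15 * 9694845 = 35184372088832 * 9694845 = 341107033823552471040.

341107033823552471040


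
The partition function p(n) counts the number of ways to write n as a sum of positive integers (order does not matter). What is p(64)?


Using the generating function prod_{k>=1} 1/(1-x^k), we compute p(64).
By dynamic programming over parts 1 through 64:
p(64) = 1741630

1741630


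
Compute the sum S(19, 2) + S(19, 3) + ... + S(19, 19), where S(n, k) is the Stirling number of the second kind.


By definition, S(n, k) counts partitions of an n-set into exactly k nonempty blocks.
Computing row n = 19 for k = 2..19:
S(19, k): 262143, 193448101, 11259666950, 147589284710, 693081601779, 1492924634839, 1709751003480, 1144614626805, 477297033785, 129413217791, 23466951300, 2892439160, 243577530, 13916778, 527136, 12597, 171, 1
Sum = 5832742205056.

5832742205056


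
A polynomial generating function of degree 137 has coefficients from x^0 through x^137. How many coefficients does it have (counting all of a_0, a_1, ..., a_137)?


A polynomial of degree 137 takes the form a_0 + a_1 x + ... + a_137 x^137.
The number of coefficients is 137 + 1 = 138.

138


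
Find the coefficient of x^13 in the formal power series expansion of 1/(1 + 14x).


Write 1/(1 + c x) = 1/(1 - (-c) x) and apply the geometric-series identity
1/(1 - y) = sum_{k>=0} y^k to get 1/(1 + c x) = sum_{k>=0} (-c)^k x^k.
So the coefficient of x^k is (-c)^k = (-1)^k * c^k.
Here c = 14 and k = 13:
(-14)^13 = -1 * 793714773254144 = -793714773254144

-793714773254144


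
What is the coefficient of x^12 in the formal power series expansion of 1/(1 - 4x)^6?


The general identity 1/(1 - c x)^r = sum_{k>=0} c^k C(k + r - 1, r - 1) x^k follows by substituting y = c x into 1/(1 - y)^r = sum_{k>=0} C(k + r - 1, r - 1) y^k.
For c = 4, r = 6, k = 12:
4^12 * C(17, 5) = 16777216 * 6188 = 103817412608.

103817412608


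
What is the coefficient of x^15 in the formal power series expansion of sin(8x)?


The Maclaurin series is sin(t) = sum_{k>=0} (-1)^k t^(2k+1) / (2k+1)!, so substituting t = 8x, only odd powers of x are nonzero, with coefficient of x^(2k+1) equal to (-1)^k 8^(2k+1) / (2k+1)!.
Write 15 = 2*7 + 1, giving the coefficient (-1)^7 * 8^15 / 15! = -35184372088832/1307674368000 = -17179869184/638512875.

-17179869184/638512875


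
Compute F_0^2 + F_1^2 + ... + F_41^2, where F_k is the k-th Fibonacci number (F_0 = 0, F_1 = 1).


There is a standard identity sum_{k=0}^{N} F_k^2 = F_N * F_{N+1} (proved inductively from the telescoping relation F_k^2 = F_k F_{k+1} - F_{k-1} F_k). Then
sum_{k=0}^{41} F_k^2 = F_41 F_42 - F_0 F_0.
Computing: F_41 = 165580141, F_42 = 267914296.
Sum = 165580141 * 267914296 = 44361286907595736.

44361286907595736
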